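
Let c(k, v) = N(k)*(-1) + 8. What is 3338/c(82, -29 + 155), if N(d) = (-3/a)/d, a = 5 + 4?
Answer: 821148/1969 ≈ 417.04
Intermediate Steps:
a = 9
N(d) = -1/(3*d) (N(d) = (-3/9)/d = (-3*1/9)/d = -1/(3*d))
c(k, v) = 8 + 1/(3*k) (c(k, v) = -1/(3*k)*(-1) + 8 = 1/(3*k) + 8 = 8 + 1/(3*k))
3338/c(82, -29 + 155) = 3338/(8 + (1/3)/82) = 3338/(8 + (1/3)*(1/82)) = 3338/(8 + 1/246) = 3338/(1969/246) = 3338*(246/1969) = 821148/1969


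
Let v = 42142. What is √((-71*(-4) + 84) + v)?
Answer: √42510 ≈ 206.18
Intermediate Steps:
√((-71*(-4) + 84) + v) = √((-71*(-4) + 84) + 42142) = √((284 + 84) + 42142) = √(368 + 42142) = √42510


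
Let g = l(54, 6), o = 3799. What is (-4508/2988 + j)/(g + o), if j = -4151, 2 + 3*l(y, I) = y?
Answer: -3101924/2850801 ≈ -1.0881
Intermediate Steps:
l(y, I) = -⅔ + y/3
g = 52/3 (g = -⅔ + (⅓)*54 = -⅔ + 18 = 52/3 ≈ 17.333)
(-4508/2988 + j)/(g + o) = (-4508/2988 - 4151)/(52/3 + 3799) = (-4508*1/2988 - 4151)/(11449/3) = (-1127/747 - 4151)*(3/11449) = -3101924/747*3/11449 = -3101924/2850801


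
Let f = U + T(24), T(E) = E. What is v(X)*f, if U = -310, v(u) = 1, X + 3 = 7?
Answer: -286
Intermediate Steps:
X = 4 (X = -3 + 7 = 4)
f = -286 (f = -310 + 24 = -286)
v(X)*f = 1*(-286) = -286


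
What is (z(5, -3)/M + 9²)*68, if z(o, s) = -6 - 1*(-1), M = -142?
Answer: 391238/71 ≈ 5510.4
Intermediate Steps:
z(o, s) = -5 (z(o, s) = -6 + 1 = -5)
(z(5, -3)/M + 9²)*68 = (-5/(-142) + 9²)*68 = (-5*(-1/142) + 81)*68 = (5/142 + 81)*68 = (11507/142)*68 = 391238/71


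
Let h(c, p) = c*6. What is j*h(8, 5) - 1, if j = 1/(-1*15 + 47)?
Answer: ½ ≈ 0.50000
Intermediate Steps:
h(c, p) = 6*c
j = 1/32 (j = 1/(-15 + 47) = 1/32 ≈ 0.031250)
j*h(8, 5) - 1 = (6*8)/32 - 1 = (1/32)*48 - 1 = 3/2 - 1 = ½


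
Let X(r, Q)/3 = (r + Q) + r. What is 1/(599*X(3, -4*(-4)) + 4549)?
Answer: 1/44083 ≈ 2.2684e-5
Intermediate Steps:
X(r, Q) = 3*Q + 6*r (X(r, Q) = 3*((r + Q) + r) = 3*((Q + r) + r) = 3*(Q + 2*r) = 3*Q + 6*r)
1/(599*X(3, -4*(-4)) + 4549) = 1/(599*(3*(-4*(-4)) + 6*3) + 4549) = 1/(599*(3*16 + 18) + 4549) = 1/(599*(48 + 18) + 4549) = 1/(599*66 + 4549) = 1/(39534 + 4549) = 1/44083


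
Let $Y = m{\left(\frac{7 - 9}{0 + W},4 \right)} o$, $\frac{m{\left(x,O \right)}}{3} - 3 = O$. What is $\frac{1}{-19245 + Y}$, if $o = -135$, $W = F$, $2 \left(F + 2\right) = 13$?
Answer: $- \frac{1}{22080} \approx -4.529 \cdot 10^{-5}$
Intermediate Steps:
$F = \frac{9}{2}$ ($F = -2 + \frac{1}{2} \cdot 13 = -2 + \frac{13}{2} = \frac{9}{2} \approx 4.5$)
$W = \frac{9}{2} \approx 4.5$
$m{\left(x,O \right)} = 9 + 3 O$
$Y = -2835$ ($Y = \left(9 + 3 \cdot 4\right) \left(-135\right) = \left(9 + 12\right) \left(-135\right) = 21 \left(-135\right) = -2835$)
$\frac{1}{-19245 + Y} = \frac{1}{-19245 - 2835} = \frac{1}{-22080} = - \frac{1}{22080}$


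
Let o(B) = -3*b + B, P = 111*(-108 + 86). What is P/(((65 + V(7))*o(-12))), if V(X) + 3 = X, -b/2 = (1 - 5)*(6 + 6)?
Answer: 407/3450 ≈ 0.11797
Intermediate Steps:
b = 96 (b = -2*(1 - 5)*(6 + 6) = -(-8)*12 = -2*(-48) = 96)
V(X) = -3 + X
P = -2442 (P = 111*(-22) = -2442)
o(B) = -288 + B (o(B) = -3*96 + B = -288 + B)
P/(((65 + V(7))*o(-12))) = -2442*1/((-288 - 12)*(65 + (-3 + 7))) = -2442*(-1/(300*(65 + 4))) = -2442/(69*(-300)) = -2442/(-20700) = -2442*(-1/20700) = 407/3450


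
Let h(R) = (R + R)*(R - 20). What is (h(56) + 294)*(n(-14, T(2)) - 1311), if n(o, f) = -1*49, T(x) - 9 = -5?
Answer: -5883360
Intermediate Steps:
T(x) = 4 (T(x) = 9 - 5 = 4)
n(o, f) = -49
h(R) = 2*R*(-20 + R) (h(R) = (2*R)*(-20 + R) = 2*R*(-20 + R))
(h(56) + 294)*(n(-14, T(2)) - 1311) = (2*56*(-20 + 56) + 294)*(-49 - 1311) = (2*56*36 + 294)*(-1360) = (4032 + 294)*(-1360) = 4326*(-1360) = -5883360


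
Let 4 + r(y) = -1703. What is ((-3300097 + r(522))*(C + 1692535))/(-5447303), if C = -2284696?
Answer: -1955199558444/5447303 ≈ -3.5893e+5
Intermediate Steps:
r(y) = -1707 (r(y) = -4 - 1703 = -1707)
((-3300097 + r(522))*(C + 1692535))/(-5447303) = ((-3300097 - 1707)*(-2284696 + 1692535))/(-5447303) = -3301804*(-592161)*(-1/5447303) = 1955199558444*(-1/5447303) = -1955199558444/5447303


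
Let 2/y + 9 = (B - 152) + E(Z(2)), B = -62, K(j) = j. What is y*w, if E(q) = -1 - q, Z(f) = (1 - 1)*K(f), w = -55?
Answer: 55/112 ≈ 0.49107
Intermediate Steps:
Z(f) = 0 (Z(f) = (1 - 1)*f = 0*f = 0)
y = -1/112 (y = 2/(-9 + ((-62 - 152) + (-1 - 1*0))) = 2/(-9 + (-214 + (-1 + 0))) = 2/(-9 + (-214 - 1)) = 2/(-9 - 215) = 2/(-224) = 2*(-1/224) = -1/112 ≈ -0.0089286)
y*w = -1/112*(-55) = 55/112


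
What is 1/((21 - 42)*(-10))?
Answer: 1/210 ≈ 0.0047619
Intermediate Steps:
1/((21 - 42)*(-10)) = 1/(-21*(-10)) = 1/210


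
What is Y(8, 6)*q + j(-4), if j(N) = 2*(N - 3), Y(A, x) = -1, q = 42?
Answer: -56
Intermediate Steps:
j(N) = -6 + 2*N (j(N) = 2*(-3 + N) = -6 + 2*N)
Y(8, 6)*q + j(-4) = -1*42 + (-6 + 2*(-4)) = -42 + (-6 - 8) = -42 - 14 = -56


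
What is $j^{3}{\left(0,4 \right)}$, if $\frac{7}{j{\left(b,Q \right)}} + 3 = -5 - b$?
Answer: $- \frac{343}{512} \approx -0.66992$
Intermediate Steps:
$j{\left(b,Q \right)} = \frac{7}{-8 - b}$ ($j{\left(b,Q \right)} = \frac{7}{-3 - \left(5 + b\right)} = \frac{7}{-8 - b}$)
$j^{3}{\left(0,4 \right)} = \left(- \frac{7}{8 + 0}\right)^{3} = \left(- \frac{7}{8}\right)^{3} = - \frac{343}{512}$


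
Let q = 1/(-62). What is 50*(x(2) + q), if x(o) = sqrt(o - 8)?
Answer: -25/31 + 50*I*sqrt(6) ≈ -0.80645 + 122.47*I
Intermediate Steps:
q = -1/62 ≈ -0.016129
x(o) = sqrt(-8 + o)
50*(x(2) + q) = 50*(sqrt(-8 + 2) - 1/62) = 50*(sqrt(-6) - 1/62) = 50*(I*sqrt(6) - 1/62) = 50*(-1/62 + I*sqrt(6)) = -25/31 + 50*I*sqrt(6)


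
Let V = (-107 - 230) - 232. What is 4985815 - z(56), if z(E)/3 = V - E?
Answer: 4987690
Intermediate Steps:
V = -569 (V = -337 - 232 = -569)
z(E) = -1707 - 3*E (z(E) = 3*(-569 - E) = -1707 - 3*E)
4985815 - z(56) = 4985815 - (-1707 - 3*56) = 4985815 - (-1707 - 168) = 4985815 - 1*(-1875) = 4985815 + 1875 = 4987690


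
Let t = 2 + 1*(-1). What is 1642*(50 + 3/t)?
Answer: 87026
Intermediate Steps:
t = 1 (t = 2 - 1 = 1)
1642*(50 + 3/t) = 1642*(50 + 3/1) = 1642*(50 + 3*1) = 1642*(50 + 3) = 1642*53 = 87026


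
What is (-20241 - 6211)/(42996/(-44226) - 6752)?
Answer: 97488846/24888079 ≈ 3.9171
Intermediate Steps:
(-20241 - 6211)/(42996/(-44226) - 6752) = -26452/(42996*(-1/44226) - 6752) = -26452/(-7166/7371 - 6752) = -26452/(-49776158/7371) = -26452*(-7371/49776158) = 97488846/24888079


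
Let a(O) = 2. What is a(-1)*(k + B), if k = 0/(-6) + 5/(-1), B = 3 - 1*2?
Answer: -8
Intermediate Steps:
B = 1 (B = 3 - 2 = 1)
k = -5 (k = 0*(-⅙) + 5*(-1) = 0 - 5 = -5)
a(-1)*(k + B) = 2*(-5 + 1) = 2*(-4) = -8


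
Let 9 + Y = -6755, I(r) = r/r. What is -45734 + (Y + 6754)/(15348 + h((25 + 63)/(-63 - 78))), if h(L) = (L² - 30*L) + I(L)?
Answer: -13973267138312/305533453 ≈ -45734.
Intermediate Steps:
I(r) = 1
h(L) = 1 + L² - 30*L (h(L) = (L² - 30*L) + 1 = 1 + L² - 30*L)
Y = -6764 (Y = -9 - 6755 = -6764)
-45734 + (Y + 6754)/(15348 + h((25 + 63)/(-63 - 78))) = -45734 + (-6764 + 6754)/(15348 + (1 + ((25 + 63)/(-63 - 78))² - 30*(25 + 63)/(-63 - 78))) = -45734 - 10/(15348 + (1 + (88/(-141))² - 2640/(-141))) = -45734 - 10/(15348 + (1 + (88*(-1/141))² - 2640*(-1)/141)) = -45734 - 10/(15348 + (1 + (-88/141)² - 30*(-88/141))) = -45734 - 10/(15348 + (1 + 7744/19881 + 880/47)) = -45734 - 10/(15348 + 399865/19881) = -45734 - 10/305533453/19881 = -45734 - 10*19881/305533453 = -45734 - 198810/305533453 = -13973267138312/305533453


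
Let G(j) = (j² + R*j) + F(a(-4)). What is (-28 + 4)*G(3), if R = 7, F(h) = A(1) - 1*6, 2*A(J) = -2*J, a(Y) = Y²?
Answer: -552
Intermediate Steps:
A(J) = -J (A(J) = (-2*J)/2 = -J)
F(h) = -7 (F(h) = -1*1 - 1*6 = -1 - 6 = -7)
G(j) = -7 + j² + 7*j (G(j) = (j² + 7*j) - 7 = -7 + j² + 7*j)
(-28 + 4)*G(3) = (-28 + 4)*(-7 + 3² + 7*3) = -24*(-7 + 9 + 21) = -24*23 = -552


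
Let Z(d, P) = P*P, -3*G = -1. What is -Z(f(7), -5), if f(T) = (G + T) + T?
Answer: -25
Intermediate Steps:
G = ⅓ (G = -⅓*(-1) = ⅓ ≈ 0.33333)
f(T) = ⅓ + 2*T (f(T) = (⅓ + T) + T = ⅓ + 2*T)
Z(d, P) = P²
-Z(f(7), -5) = -1*(-5)² = -1*25 = -25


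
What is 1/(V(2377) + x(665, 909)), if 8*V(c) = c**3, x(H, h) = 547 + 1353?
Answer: 8/13430371833 ≈ 5.9566e-10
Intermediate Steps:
x(H, h) = 1900
V(c) = c**3/8
1/(V(2377) + x(665, 909)) = 1/((1/8)*2377**3 + 1900) = 1/((1/8)*13430356633 + 1900) = 1/(13430356633/8 + 1900) = 1/(13430371833/8) = 8/13430371833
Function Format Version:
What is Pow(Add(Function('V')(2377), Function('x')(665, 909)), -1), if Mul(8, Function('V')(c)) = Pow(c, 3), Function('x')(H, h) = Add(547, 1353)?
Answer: Rational(8, 13430371833) ≈ 5.9566e-10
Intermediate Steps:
Function('x')(H, h) = 1900
Function('V')(c) = Mul(Rational(1, 8), Pow(c, 3))
Pow(Add(Function('V')(2377), Function('x')(665, 909)), -1) = Pow(Add(Mul(Rational(1, 8), Pow(2377, 3)), 1900), -1) = Pow(Add(Mul(Rational(1, 8), 13430356633), 1900), -1) = Pow(Add(Rational(13430356633, 8), 1900), -1) = Pow(Rational(13430371833, 8), -1) = Rational(8, 13430371833)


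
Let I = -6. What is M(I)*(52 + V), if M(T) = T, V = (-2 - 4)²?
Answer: -528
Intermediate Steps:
V = 36 (V = (-6)² = 36)
M(I)*(52 + V) = -6*(52 + 36) = -6*88 = -528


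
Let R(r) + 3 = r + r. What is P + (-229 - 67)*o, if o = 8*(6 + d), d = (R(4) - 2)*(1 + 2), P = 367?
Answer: -35153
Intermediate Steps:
R(r) = -3 + 2*r (R(r) = -3 + (r + r) = -3 + 2*r)
d = 9 (d = ((-3 + 2*4) - 2)*(1 + 2) = ((-3 + 8) - 2)*3 = (5 - 2)*3 = 3*3 = 9)
o = 120 (o = 8*(6 + 9) = 8*15 = 120)
P + (-229 - 67)*o = 367 + (-229 - 67)*120 = 367 - 296*120 = 367 - 35520 = -35153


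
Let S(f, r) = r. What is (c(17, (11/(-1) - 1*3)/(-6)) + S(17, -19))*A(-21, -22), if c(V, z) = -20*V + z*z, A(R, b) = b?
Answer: 70004/9 ≈ 7778.2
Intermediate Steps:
c(V, z) = z**2 - 20*V (c(V, z) = -20*V + z**2 = z**2 - 20*V)
(c(17, (11/(-1) - 1*3)/(-6)) + S(17, -19))*A(-21, -22) = ((((11/(-1) - 1*3)/(-6))**2 - 20*17) - 19)*(-22) = ((((11*(-1) - 3)*(-1/6))**2 - 340) - 19)*(-22) = ((((-11 - 3)*(-1/6))**2 - 340) - 19)*(-22) = (((-14*(-1/6))**2 - 340) - 19)*(-22) = (((7/3)**2 - 340) - 19)*(-22) = ((49/9 - 340) - 19)*(-22) = (-3011/9 - 19)*(-22) = -3182/9*(-22) = 70004/9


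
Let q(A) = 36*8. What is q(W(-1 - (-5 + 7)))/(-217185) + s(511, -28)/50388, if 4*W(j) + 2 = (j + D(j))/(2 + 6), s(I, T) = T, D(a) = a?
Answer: -1716077/911959815 ≈ -0.0018817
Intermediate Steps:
W(j) = -½ + j/16 (W(j) = -½ + ((j + j)/(2 + 6))/4 = -½ + ((2*j)/8)/4 = -½ + ((2*j)*(⅛))/4 = -½ + (j/4)/4 = -½ + j/16)
q(A) = 288
q(W(-1 - (-5 + 7)))/(-217185) + s(511, -28)/50388 = 288/(-217185) - 28/50388 = 288*(-1/217185) - 28*1/50388 = -96/72395 - 7/12597 = -1716077/911959815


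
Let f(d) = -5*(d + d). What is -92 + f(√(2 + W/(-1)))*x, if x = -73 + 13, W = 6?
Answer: -92 + 1200*I ≈ -92.0 + 1200.0*I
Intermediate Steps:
x = -60
f(d) = -10*d
-92 + f(√(2 + W/(-1)))*x = -92 - 10*√(2 + 6/(-1))*(-60) = -92 - 10*√(2 + 6*(-1))*(-60) = -92 - 10*√(2 - 6)*(-60) = -92 - 20*I*(-60) = -92 + 1200*I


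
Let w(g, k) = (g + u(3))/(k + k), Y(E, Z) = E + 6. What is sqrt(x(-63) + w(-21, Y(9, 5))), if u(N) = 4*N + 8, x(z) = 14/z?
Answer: I*sqrt(230)/30 ≈ 0.50552*I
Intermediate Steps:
u(N) = 8 + 4*N
Y(E, Z) = 6 + E
w(g, k) = (20 + g)/(2*k) (w(g, k) = (g + (8 + 4*3))/(k + k) = (g + (8 + 12))/((2*k)) = (g + 20)*(1/(2*k)) = (20 + g)*(1/(2*k)) = (20 + g)/(2*k))
sqrt(x(-63) + w(-21, Y(9, 5))) = sqrt(14/(-63) + (20 - 21)/(2*(6 + 9))) = sqrt(14*(-1/63) + (1/2)*(-1)/15) = sqrt(-2/9 + (1/2)*(1/15)*(-1)) = sqrt(-2/9 - 1/30) = sqrt(-23/90) = I*sqrt(230)/30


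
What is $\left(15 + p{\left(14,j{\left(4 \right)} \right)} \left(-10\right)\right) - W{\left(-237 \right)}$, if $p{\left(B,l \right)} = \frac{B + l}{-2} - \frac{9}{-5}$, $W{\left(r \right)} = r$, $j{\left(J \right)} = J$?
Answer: $324$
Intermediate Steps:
$p{\left(B,l \right)} = \frac{9}{5} - \frac{B}{2} - \frac{l}{2}$ ($p{\left(B,l \right)} = \left(B + l\right) \left(- \frac{1}{2}\right) - - \frac{9}{5} = \left(- \frac{B}{2} - \frac{l}{2}\right) + \frac{9}{5} = \frac{9}{5} - \frac{B}{2} - \frac{l}{2}$)
$\left(15 + p{\left(14,j{\left(4 \right)} \right)} \left(-10\right)\right) - W{\left(-237 \right)} = \left(15 + \left(\frac{9}{5} - 7 - 2\right) \left(-10\right)\right) - -237 = \left(15 + \left(\frac{9}{5} - 7 - 2\right) \left(-10\right)\right) + 237 = \left(15 - -72\right) + 237 = \left(15 + 72\right) + 237 = 87 + 237 = 324$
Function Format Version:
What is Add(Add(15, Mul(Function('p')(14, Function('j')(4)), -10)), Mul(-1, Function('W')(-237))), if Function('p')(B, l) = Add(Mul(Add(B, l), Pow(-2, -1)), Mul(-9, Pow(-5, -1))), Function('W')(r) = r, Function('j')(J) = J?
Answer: 324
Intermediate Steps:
Function('p')(B, l) = Add(Rational(9, 5), Mul(Rational(-1, 2), B), Mul(Rational(-1, 2), l)) (Function('p')(B, l) = Add(Mul(Add(B, l), Rational(-1, 2)), Mul(-9, Rational(-1, 5))) = Add(Add(Mul(Rational(-1, 2), B), Mul(Rational(-1, 2), l)), Rational(9, 5)) = Add(Rational(9, 5), Mul(Rational(-1, 2), B), Mul(Rational(-1, 2), l)))
Add(Add(15, Mul(Function('p')(14, Function('j')(4)), -10)), Mul(-1, Function('W')(-237))) = Add(Add(15, Mul(Add(Rational(9, 5), Mul(Rational(-1, 2), 14), Mul(Rational(-1, 2), 4)), -10)), Mul(-1, -237)) = Add(Add(15, Mul(Add(Rational(9, 5), -7, -2), -10)), 237) = Add(Add(15, Mul(Rational(-36, 5), -10)), 237) = Add(Add(15, 72), 237) = Add(87, 237) = 324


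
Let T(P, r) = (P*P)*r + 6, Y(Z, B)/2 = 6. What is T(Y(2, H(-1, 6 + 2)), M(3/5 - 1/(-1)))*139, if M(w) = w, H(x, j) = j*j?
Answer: 164298/5 ≈ 32860.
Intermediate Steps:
H(x, j) = j²
Y(Z, B) = 12 (Y(Z, B) = 2*6 = 12)
T(P, r) = 6 + r*P² (T(P, r) = P²*r + 6 = r*P² + 6 = 6 + r*P²)
T(Y(2, H(-1, 6 + 2)), M(3/5 - 1/(-1)))*139 = (6 + (3/5 - 1/(-1))*12²)*139 = (6 + (3*(⅕) - 1*(-1))*144)*139 = (6 + (⅗ + 1)*144)*139 = (6 + (8/5)*144)*139 = (6 + 1152/5)*139 = (1182/5)*139 = 164298/5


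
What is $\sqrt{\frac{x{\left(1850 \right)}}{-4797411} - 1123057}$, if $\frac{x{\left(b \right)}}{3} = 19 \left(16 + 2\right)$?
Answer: $\frac{i \sqrt{2871925322753743687}}{1599137} \approx 1059.7 i$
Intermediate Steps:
$x{\left(b \right)} = 1026$ ($x{\left(b \right)} = 3 \cdot 19 \left(16 + 2\right) = 3 \cdot 19 \cdot 18 = 3 \cdot 342 = 1026$)
$\sqrt{\frac{x{\left(1850 \right)}}{-4797411} - 1123057} = \sqrt{\frac{1026}{-4797411} - 1123057} = \sqrt{1026 \left(- \frac{1}{4797411}\right) - 1123057} = \sqrt{- \frac{342}{1599137} - 1123057} = \sqrt{- \frac{1795922002151}{1599137}} = \frac{i \sqrt{2871925322753743687}}{1599137}$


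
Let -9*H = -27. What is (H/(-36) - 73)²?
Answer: 769129/144 ≈ 5341.2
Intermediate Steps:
H = 3 (H = -⅑*(-27) = 3)
(H/(-36) - 73)² = (3/(-36) - 73)² = (3*(-1/36) - 73)² = (-1/12 - 73)² = (-877/12)² = 769129/144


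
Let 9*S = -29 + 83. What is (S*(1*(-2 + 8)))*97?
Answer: 3492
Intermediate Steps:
S = 6 (S = (-29 + 83)/9 = (⅑)*54 = 6)
(S*(1*(-2 + 8)))*97 = (6*(1*(-2 + 8)))*97 = (6*(1*6))*97 = (6*6)*97 = 36*97 = 3492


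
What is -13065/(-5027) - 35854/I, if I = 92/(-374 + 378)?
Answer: -179937563/115621 ≈ -1556.3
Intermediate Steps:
I = 23 (I = 92/4 = (1/4)*92 = 23)
-13065/(-5027) - 35854/I = -13065/(-5027) - 35854/23 = -13065*(-1/5027) - 35854*1/23 = 13065/5027 - 35854/23 = -179937563/115621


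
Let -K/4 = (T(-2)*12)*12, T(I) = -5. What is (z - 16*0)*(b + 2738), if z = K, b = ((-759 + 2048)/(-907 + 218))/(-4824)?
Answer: 364015618280/46163 ≈ 7.8854e+6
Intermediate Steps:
b = 1289/3323736 (b = (1289/(-689))*(-1/4824) = (1289*(-1/689))*(-1/4824) = -1289/689*(-1/4824) = 1289/3323736 ≈ 0.00038782)
K = 2880 (K = -4*(-5*12)*12 = -(-240)*12 = -4*(-720) = 2880)
z = 2880
(z - 16*0)*(b + 2738) = (2880 - 16*0)*(1289/3323736 + 2738) = (2880 + 0)*(9100390457/3323736) = 2880*(9100390457/3323736) = 364015618280/46163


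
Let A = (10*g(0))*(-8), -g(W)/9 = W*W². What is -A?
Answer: 0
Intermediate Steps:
g(W) = -9*W³ (g(W) = -9*W*W² = -9*W³)
A = 0 (A = (10*(-9*0³))*(-8) = (10*(-9*0))*(-8) = (10*0)*(-8) = 0*(-8) = 0)
-A = -1*0 = 0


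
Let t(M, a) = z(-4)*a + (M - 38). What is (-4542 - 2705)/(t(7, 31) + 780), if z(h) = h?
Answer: -7247/625 ≈ -11.595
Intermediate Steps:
t(M, a) = -38 + M - 4*a (t(M, a) = -4*a + (M - 38) = -4*a + (-38 + M) = -38 + M - 4*a)
(-4542 - 2705)/(t(7, 31) + 780) = (-4542 - 2705)/((-38 + 7 - 4*31) + 780) = -7247/((-38 + 7 - 124) + 780) = -7247/(-155 + 780) = -7247/625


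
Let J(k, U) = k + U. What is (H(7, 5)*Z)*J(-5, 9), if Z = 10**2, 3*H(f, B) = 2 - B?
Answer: -400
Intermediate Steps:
H(f, B) = 2/3 - B/3 (H(f, B) = (2 - B)/3 = 2/3 - B/3)
J(k, U) = U + k
Z = 100
(H(7, 5)*Z)*J(-5, 9) = ((2/3 - 1/3*5)*100)*(9 - 5) = ((2/3 - 5/3)*100)*4 = -1*100*4 = -100*4 = -400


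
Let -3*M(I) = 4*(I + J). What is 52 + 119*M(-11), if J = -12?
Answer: 11104/3 ≈ 3701.3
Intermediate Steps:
M(I) = 16 - 4*I/3 (M(I) = -4*(I - 12)/3 = -4*(-12 + I)/3 = -(-48 + 4*I)/3 = 16 - 4*I/3)
52 + 119*M(-11) = 52 + 119*(16 - 4/3*(-11)) = 52 + 119*(16 + 44/3) = 52 + 119*(92/3) = 52 + 10948/3 = 11104/3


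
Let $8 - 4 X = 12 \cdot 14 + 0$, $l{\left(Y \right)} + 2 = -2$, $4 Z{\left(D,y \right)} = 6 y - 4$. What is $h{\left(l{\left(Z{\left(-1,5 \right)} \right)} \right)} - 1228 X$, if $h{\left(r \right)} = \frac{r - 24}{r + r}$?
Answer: $\frac{98247}{2} \approx 49124.0$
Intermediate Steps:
$Z{\left(D,y \right)} = -1 + \frac{3 y}{2}$ ($Z{\left(D,y \right)} = \frac{6 y - 4}{4} = \frac{-4 + 6 y}{4} = -1 + \frac{3 y}{2}$)
$l{\left(Y \right)} = -4$ ($l{\left(Y \right)} = -2 - 2 = -4$)
$h{\left(r \right)} = \frac{-24 + r}{2 r}$
$X = -40$ ($X = 2 - \frac{12 \cdot 14 + 0}{4} = 2 - \frac{168 + 0}{4} = 2 - 42 = -40$)
$h{\left(l{\left(Z{\left(-1,5 \right)} \right)} \right)} - 1228 X = \frac{-24 - 4}{2 \left(-4\right)} - -49120 = \frac{1}{2} \left(- \frac{1}{4}\right) \left(-28\right) + 49120 = \frac{7}{2} + 49120 = \frac{98247}{2}$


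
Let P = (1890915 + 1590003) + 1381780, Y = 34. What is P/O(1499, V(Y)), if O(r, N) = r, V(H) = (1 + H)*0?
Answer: 4862698/1499 ≈ 3244.0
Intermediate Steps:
V(H) = 0
P = 4862698 (P = 3480918 + 1381780 = 4862698)
P/O(1499, V(Y)) = 4862698/1499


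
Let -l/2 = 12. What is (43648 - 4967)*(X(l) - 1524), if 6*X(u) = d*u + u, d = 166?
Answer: -84788752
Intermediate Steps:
l = -24 (l = -2*12 = -24)
X(u) = 167*u/6 (X(u) = (166*u + u)/6 = (167*u)/6 = 167*u/6)
(43648 - 4967)*(X(l) - 1524) = (43648 - 4967)*((167/6)*(-24) - 1524) = 38681*(-668 - 1524) = 38681*(-2192) = -84788752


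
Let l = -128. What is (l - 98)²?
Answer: 51076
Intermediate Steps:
(l - 98)² = (-128 - 98)² = (-226)² = 51076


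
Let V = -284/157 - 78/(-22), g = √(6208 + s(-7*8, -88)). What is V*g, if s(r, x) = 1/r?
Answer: 2999*√4867058/48356 ≈ 136.82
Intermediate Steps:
g = √4867058/28 (g = √(6208 + 1/(-7*8)) = √(6208 + 1/(-56)) = √(6208 - 1/56) = √(347647/56) = √4867058/28 ≈ 78.791)
V = 2999/1727 (V = -284*1/157 - 78*(-1/22) = -284/157 + 39/11 = 2999/1727 ≈ 1.7365)
V*g = 2999*(√4867058/28)/1727 = 2999*√4867058/48356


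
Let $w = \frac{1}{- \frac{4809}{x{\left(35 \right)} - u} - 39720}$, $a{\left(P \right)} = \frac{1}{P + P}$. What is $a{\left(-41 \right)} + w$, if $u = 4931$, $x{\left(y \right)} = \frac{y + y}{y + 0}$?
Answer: $- \frac{65393083}{5351185274} \approx -0.01222$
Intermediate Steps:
$x{\left(y \right)} = 2$ ($x{\left(y \right)} = \frac{2 y}{y} = 2$)
$a{\left(P \right)} = \frac{1}{2 P}$
$w = - \frac{1643}{65258357}$ ($w = \frac{1}{- \frac{4809}{2 - 4931} - 39720} = \frac{1}{- \frac{4809}{-4929} - 39720} = \frac{1}{\left(-4809\right) \left(- \frac{1}{4929}\right) - 39720} = \frac{1}{\frac{1603}{1643} - 39720} = \frac{1}{- \frac{65258357}{1643}} = - \frac{1643}{65258357} \approx -2.5177 \cdot 10^{-5}$)
$a{\left(-41 \right)} + w = \frac{1}{2 \left(-41\right)} - \frac{1643}{65258357} = \frac{1}{2} \left(- \frac{1}{41}\right) - \frac{1643}{65258357} = - \frac{1}{82} - \frac{1643}{65258357} = - \frac{65393083}{5351185274}$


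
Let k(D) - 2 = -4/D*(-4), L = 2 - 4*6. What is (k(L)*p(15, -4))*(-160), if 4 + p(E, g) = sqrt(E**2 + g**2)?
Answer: 8960/11 - 2240*sqrt(241)/11 ≈ -2346.7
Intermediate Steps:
p(E, g) = -4 + sqrt(E**2 + g**2)
L = -22 (L = 2 - 24 = -22)
k(D) = 2 + 16/D (k(D) = 2 - 4/D*(-4) = 2 + 16/D)
(k(L)*p(15, -4))*(-160) = ((2 + 16/(-22))*(-4 + sqrt(15**2 + (-4)**2)))*(-160) = ((2 + 16*(-1/22))*(-4 + sqrt(225 + 16)))*(-160) = ((2 - 8/11)*(-4 + sqrt(241)))*(-160) = (14*(-4 + sqrt(241))/11)*(-160) = (-56/11 + 14*sqrt(241)/11)*(-160) = 8960/11 - 2240*sqrt(241)/11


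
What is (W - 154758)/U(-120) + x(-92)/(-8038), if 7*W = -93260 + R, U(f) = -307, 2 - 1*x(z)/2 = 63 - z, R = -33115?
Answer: 4862036736/8636831 ≈ 562.94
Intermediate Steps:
x(z) = -122 + 2*z (x(z) = 4 - 2*(63 - z) = 4 + (-126 + 2*z) = -122 + 2*z)
W = -126375/7 (W = (-93260 - 33115)/7 = (⅐)*(-126375) = -126375/7 ≈ -18054.)
(W - 154758)/U(-120) + x(-92)/(-8038) = (-126375/7 - 154758)/(-307) + (-122 + 2*(-92))/(-8038) = -1209681/7*(-1/307) + (-122 - 184)*(-1/8038) = 1209681/2149 - 306*(-1/8038) = 1209681/2149 + 153/4019 = 4862036736/8636831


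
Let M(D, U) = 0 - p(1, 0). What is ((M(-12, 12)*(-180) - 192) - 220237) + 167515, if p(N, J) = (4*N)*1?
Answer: -52194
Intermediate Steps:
p(N, J) = 4*N
M(D, U) = -4 (M(D, U) = 0 - 4 = -4)
((M(-12, 12)*(-180) - 192) - 220237) + 167515 = ((-4*(-180) - 192) - 220237) + 167515 = ((720 - 192) - 220237) + 167515 = (528 - 220237) + 167515 = -219709 + 167515 = -52194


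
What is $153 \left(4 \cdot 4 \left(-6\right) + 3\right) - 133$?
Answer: $-14362$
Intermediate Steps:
$153 \left(4 \cdot 4 \left(-6\right) + 3\right) - 133 = 153 \left(16 \left(-6\right) + 3\right) - 133 = 153 \left(-96 + 3\right) - 133 = 153 \left(-93\right) - 133 = -14229 - 133 = -14362$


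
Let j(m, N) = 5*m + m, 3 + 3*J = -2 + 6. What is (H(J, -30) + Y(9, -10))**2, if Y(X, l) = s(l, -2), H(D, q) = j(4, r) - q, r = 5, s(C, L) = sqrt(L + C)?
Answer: 2904 + 216*I*sqrt(3) ≈ 2904.0 + 374.12*I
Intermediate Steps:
s(C, L) = sqrt(C + L)
J = 1/3 (J = -1 + (-2 + 6)/3 = -1 + (1/3)*4 = -1 + 4/3 = 1/3 ≈ 0.33333)
j(m, N) = 6*m
H(D, q) = 24 - q (H(D, q) = 6*4 - q = 24 - q)
Y(X, l) = sqrt(-2 + l) (Y(X, l) = sqrt(l - 2) = sqrt(-2 + l))
(H(J, -30) + Y(9, -10))**2 = ((24 - 1*(-30)) + sqrt(-2 - 10))**2 = ((24 + 30) + sqrt(-12))**2 = (54 + 2*I*sqrt(3))**2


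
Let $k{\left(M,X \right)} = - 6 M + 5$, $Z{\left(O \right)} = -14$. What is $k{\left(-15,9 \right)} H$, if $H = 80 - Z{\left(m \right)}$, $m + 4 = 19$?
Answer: $8930$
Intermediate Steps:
$m = 15$ ($m = -4 + 19 = 15$)
$k{\left(M,X \right)} = 5 - 6 M$
$H = 94$ ($H = 80 - -14 = 80 + 14 = 94$)
$k{\left(-15,9 \right)} H = \left(5 - -90\right) 94 = \left(5 + 90\right) 94 = 95 \cdot 94 = 8930$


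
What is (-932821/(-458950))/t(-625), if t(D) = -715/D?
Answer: 4664105/2625194 ≈ 1.7767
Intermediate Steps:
(-932821/(-458950))/t(-625) = (-932821/(-458950))/((-715/(-625))) = (-932821*(-1/458950))/((-715*(-1/625))) = 932821/(458950*(143/125)) = (932821/458950)*(125/143) = 4664105/2625194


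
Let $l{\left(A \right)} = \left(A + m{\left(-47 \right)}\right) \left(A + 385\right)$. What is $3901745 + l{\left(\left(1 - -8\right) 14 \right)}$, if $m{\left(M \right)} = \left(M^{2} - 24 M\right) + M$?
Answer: $5647321$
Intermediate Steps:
$m{\left(M \right)} = M^{2} - 23 M$
$l{\left(A \right)} = \left(385 + A\right) \left(3290 + A\right)$ ($l{\left(A \right)} = \left(A - 47 \left(-23 - 47\right)\right) \left(A + 385\right) = \left(A - -3290\right) \left(385 + A\right) = \left(A + 3290\right) \left(385 + A\right) = \left(3290 + A\right) \left(385 + A\right) = \left(385 + A\right) \left(3290 + A\right)$)
$3901745 + l{\left(\left(1 - -8\right) 14 \right)} = 3901745 + \left(1266650 + \left(\left(1 - -8\right) 14\right)^{2} + 3675 \left(1 - -8\right) 14\right) = 3901745 + \left(1266650 + \left(\left(1 + 8\right) 14\right)^{2} + 3675 \left(1 + 8\right) 14\right) = 3901745 + \left(1266650 + \left(9 \cdot 14\right)^{2} + 3675 \cdot 9 \cdot 14\right) = 3901745 + \left(1266650 + 126^{2} + 3675 \cdot 126\right) = 3901745 + \left(1266650 + 15876 + 463050\right) = 3901745 + 1745576 = 5647321$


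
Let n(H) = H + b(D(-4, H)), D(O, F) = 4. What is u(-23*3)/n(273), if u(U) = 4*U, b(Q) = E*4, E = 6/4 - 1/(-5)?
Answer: -1380/1399 ≈ -0.98642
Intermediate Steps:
E = 17/10 (E = 6*(1/4) - 1*(-1/5) = 3/2 + 1/5 = 17/10 ≈ 1.7000)
b(Q) = 34/5 (b(Q) = (17/10)*4 = 34/5)
n(H) = 34/5 + H (n(H) = H + 34/5 = 34/5 + H)
u(-23*3)/n(273) = (4*(-23*3))/(34/5 + 273) = (4*(-69))/(1399/5) = -276*5/1399 = -1380/1399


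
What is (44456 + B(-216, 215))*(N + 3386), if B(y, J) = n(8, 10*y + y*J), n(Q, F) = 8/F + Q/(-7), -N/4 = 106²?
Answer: -78563021591494/42525 ≈ -1.8475e+9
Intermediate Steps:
N = -44944 (N = -4*106² = -4*11236 = -44944)
n(Q, F) = 8/F - Q/7 (n(Q, F) = 8/F + Q*(-⅐) = 8/F - Q/7)
B(y, J) = -8/7 + 8/(10*y + J*y) (B(y, J) = 8/(10*y + y*J) - ⅐*8 = 8/(10*y + J*y) - 8/7 = -8/7 + 8/(10*y + J*y))
(44456 + B(-216, 215))*(N + 3386) = (44456 + (8/7)*(7 - 1*(-216)*(10 + 215))/(-216*(10 + 215)))*(-44944 + 3386) = (44456 + (8/7)*(-1/216)*(7 - 1*(-216)*225)/225)*(-41558) = (44456 + (8/7)*(-1/216)*(1/225)*(7 + 48600))*(-41558) = (44456 + (8/7)*(-1/216)*(1/225)*48607)*(-41558) = (44456 - 48607/42525)*(-41558) = (1890442793/42525)*(-41558) = -78563021591494/42525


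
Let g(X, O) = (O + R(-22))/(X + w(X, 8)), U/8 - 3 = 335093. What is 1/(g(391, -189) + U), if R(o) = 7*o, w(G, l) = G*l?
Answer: 3519/9433622249 ≈ 3.7303e-7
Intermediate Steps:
U = 2680768 (U = 24 + 8*335093 = 24 + 2680744 = 2680768)
g(X, O) = (-154 + O)/(9*X) (g(X, O) = (O + 7*(-22))/(X + X*8) = (O - 154)/(X + 8*X) = (-154 + O)/((9*X)) = (-154 + O)*(1/(9*X)) = (-154 + O)/(9*X))
1/(g(391, -189) + U) = 1/((⅑)*(-154 - 189)/391 + 2680768) = 1/((⅑)*(1/391)*(-343) + 2680768) = 1/(-343/3519 + 2680768) = 1/(9433622249/3519) = 3519/9433622249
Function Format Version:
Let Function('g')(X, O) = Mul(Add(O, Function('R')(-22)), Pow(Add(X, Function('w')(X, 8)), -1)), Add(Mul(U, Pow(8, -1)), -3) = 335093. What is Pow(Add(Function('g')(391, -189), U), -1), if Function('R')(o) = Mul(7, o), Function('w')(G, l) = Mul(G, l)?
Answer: Rational(3519, 9433622249) ≈ 3.7303e-7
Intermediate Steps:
U = 2680768 (U = Add(24, Mul(8, 335093)) = Add(24, 2680744) = 2680768)
Function('g')(X, O) = Mul(Rational(1, 9), Pow(X, -1), Add(-154, O)) (Function('g')(X, O) = Mul(Add(O, Mul(7, -22)), Pow(Add(X, Mul(X, 8)), -1)) = Mul(Add(O, -154), Pow(Add(X, Mul(8, X)), -1)) = Mul(Add(-154, O), Pow(Mul(9, X), -1)) = Mul(Add(-154, O), Mul(Rational(1, 9), Pow(X, -1))) = Mul(Rational(1, 9), Pow(X, -1), Add(-154, O)))
Pow(Add(Function('g')(391, -189), U), -1) = Pow(Add(Mul(Rational(1, 9), Pow(391, -1), Add(-154, -189)), 2680768), -1) = Pow(Add(Mul(Rational(1, 9), Rational(1, 391), -343), 2680768), -1) = Pow(Add(Rational(-343, 3519), 2680768), -1) = Pow(Rational(9433622249, 3519), -1) = Rational(3519, 9433622249)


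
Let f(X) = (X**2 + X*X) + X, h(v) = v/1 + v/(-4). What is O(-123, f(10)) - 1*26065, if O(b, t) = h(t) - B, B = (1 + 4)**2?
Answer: -51865/2 ≈ -25933.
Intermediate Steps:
h(v) = 3*v/4 (h(v) = v*1 + v*(-1/4) = v - v/4 = 3*v/4)
f(X) = X + 2*X**2 (f(X) = (X**2 + X**2) + X = 2*X**2 + X = X + 2*X**2)
B = 25 (B = 5**2 = 25)
O(b, t) = -25 + 3*t/4 (O(b, t) = 3*t/4 - 1*25 = 3*t/4 - 25 = -25 + 3*t/4)
O(-123, f(10)) - 1*26065 = (-25 + 3*(10*(1 + 2*10))/4) - 1*26065 = (-25 + 3*(10*(1 + 20))/4) - 26065 = (-25 + 3*(10*21)/4) - 26065 = (-25 + (3/4)*210) - 26065 = (-25 + 315/2) - 26065 = 265/2 - 26065 = -51865/2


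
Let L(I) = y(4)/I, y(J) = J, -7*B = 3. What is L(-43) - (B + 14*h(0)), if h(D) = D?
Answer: 101/301 ≈ 0.33555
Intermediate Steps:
B = -3/7 (B = -⅐*3 = -3/7 ≈ -0.42857)
L(I) = 4/I
L(-43) - (B + 14*h(0)) = 4/(-43) - (-3/7 + 14*0) = 4*(-1/43) - (-3/7 + 0) = -4/43 - 1*(-3/7) = -4/43 + 3/7 = 101/301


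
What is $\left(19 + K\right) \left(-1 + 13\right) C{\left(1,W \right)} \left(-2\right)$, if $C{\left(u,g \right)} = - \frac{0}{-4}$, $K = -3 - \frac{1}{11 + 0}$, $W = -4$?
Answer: $0$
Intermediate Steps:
$K = - \frac{34}{11}$ ($K = -3 - \frac{1}{11} = - \frac{34}{11} \approx -3.0909$)
$C{\left(u,g \right)} = 0$ ($C{\left(u,g \right)} = - \frac{0 \left(-1\right)}{4} = \left(-1\right) 0 = 0$)
$\left(19 + K\right) \left(-1 + 13\right) C{\left(1,W \right)} \left(-2\right) = \left(19 - \frac{34}{11}\right) \left(-1 + 13\right) 0 \left(-2\right) = \frac{175}{11} \cdot 12 \cdot 0 \left(-2\right) = \frac{2100}{11} \cdot 0 \left(-2\right) = 0 \left(-2\right) = 0$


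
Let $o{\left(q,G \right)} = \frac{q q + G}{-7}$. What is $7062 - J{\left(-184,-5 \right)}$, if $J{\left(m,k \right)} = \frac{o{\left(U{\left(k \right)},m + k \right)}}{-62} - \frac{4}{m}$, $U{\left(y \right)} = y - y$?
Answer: $\frac{5035501}{713} \approx 7062.4$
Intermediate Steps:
$U{\left(y \right)} = 0$
$o{\left(q,G \right)} = - \frac{G}{7} - \frac{q^{2}}{7}$ ($o{\left(q,G \right)} = \left(q^{2} + G\right) \left(- \frac{1}{7}\right) = \left(G + q^{2}\right) \left(- \frac{1}{7}\right) = - \frac{G}{7} - \frac{q^{2}}{7}$)
$J{\left(m,k \right)} = - \frac{4}{m} + \frac{k}{434} + \frac{m}{434}$ ($J{\left(m,k \right)} = \frac{- \frac{m + k}{7} - \frac{0^{2}}{7}}{-62} - \frac{4}{m} = \left(- \frac{k + m}{7} - 0\right) \left(- \frac{1}{62}\right) - \frac{4}{m} = \left(\left(- \frac{k}{7} - \frac{m}{7}\right) + 0\right) \left(- \frac{1}{62}\right) - \frac{4}{m} = \left(- \frac{k}{7} - \frac{m}{7}\right) \left(- \frac{1}{62}\right) - \frac{4}{m} = \left(\frac{k}{434} + \frac{m}{434}\right) - \frac{4}{m} = - \frac{4}{m} + \frac{k}{434} + \frac{m}{434}$)
$7062 - J{\left(-184,-5 \right)} = 7062 - \frac{-1736 - 184 \left(-5 - 184\right)}{434 \left(-184\right)} = 7062 - \frac{1}{434} \left(- \frac{1}{184}\right) \left(-1736 - -34776\right) = 7062 - \frac{1}{434} \left(- \frac{1}{184}\right) \left(-1736 + 34776\right) = 7062 - \frac{1}{434} \left(- \frac{1}{184}\right) 33040 = 7062 - - \frac{295}{713} = 7062 + \frac{295}{713} = \frac{5035501}{713}$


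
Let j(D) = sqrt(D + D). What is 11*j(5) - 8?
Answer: -8 + 11*sqrt(10) ≈ 26.785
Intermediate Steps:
j(D) = sqrt(2)*sqrt(D) (j(D) = sqrt(2*D) = sqrt(2)*sqrt(D))
11*j(5) - 8 = 11*(sqrt(2)*sqrt(5)) - 8 = 11*sqrt(10) - 8 = -8 + 11*sqrt(10)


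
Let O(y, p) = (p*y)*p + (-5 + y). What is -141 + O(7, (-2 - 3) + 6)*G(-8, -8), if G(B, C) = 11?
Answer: -42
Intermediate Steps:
O(y, p) = -5 + y + y*p**2 (O(y, p) = y*p**2 + (-5 + y) = -5 + y + y*p**2)
-141 + O(7, (-2 - 3) + 6)*G(-8, -8) = -141 + (-5 + 7 + 7*((-2 - 3) + 6)**2)*11 = -141 + (-5 + 7 + 7*(-5 + 6)**2)*11 = -141 + (-5 + 7 + 7*1**2)*11 = -141 + (-5 + 7 + 7*1)*11 = -141 + (-5 + 7 + 7)*11 = -141 + 9*11 = -141 + 99 = -42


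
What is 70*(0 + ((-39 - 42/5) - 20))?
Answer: -4718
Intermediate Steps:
70*(0 + ((-39 - 42/5) - 20)) = 70*(0 + (-237/5 - 20)) = 70*(0 - 337/5) = 70*(-337/5) = -4718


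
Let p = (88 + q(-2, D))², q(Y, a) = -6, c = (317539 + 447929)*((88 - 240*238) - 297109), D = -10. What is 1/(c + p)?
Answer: -1/271083596264 ≈ -3.6889e-12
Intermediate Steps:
c = -271083602988 (c = 765468*((88 - 57120) - 297109) = 765468*(-57032 - 297109) = 765468*(-354141) = -271083602988)
p = 6724 (p = (88 - 6)² = 82² = 6724)
1/(c + p) = 1/(-271083602988 + 6724) = 1/(-271083596264) = -1/271083596264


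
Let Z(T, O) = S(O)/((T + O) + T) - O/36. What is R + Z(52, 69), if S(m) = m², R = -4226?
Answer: -8720023/2076 ≈ -4200.4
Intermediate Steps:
Z(T, O) = -O/36 + O²/(O + 2*T) (Z(T, O) = O²/((T + O) + T) - O/36 = O²/((O + T) + T) - O*(1/36) = O²/(O + 2*T) - O/36 = -O/36 + O²/(O + 2*T))
R + Z(52, 69) = -4226 + (1/36)*69*(-2*52 + 35*69)/(69 + 2*52) = -4226 + (1/36)*69*(-104 + 2415)/(69 + 104) = -4226 + (1/36)*69*2311/173 = -4226 + (1/36)*69*(1/173)*2311 = -4226 + 53153/2076 = -8720023/2076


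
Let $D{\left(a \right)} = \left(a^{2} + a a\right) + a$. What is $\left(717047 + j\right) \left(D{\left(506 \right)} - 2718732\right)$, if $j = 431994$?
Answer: $-2534961398314$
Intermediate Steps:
$D{\left(a \right)} = a + 2 a^{2}$ ($D{\left(a \right)} = \left(a^{2} + a^{2}\right) + a = 2 a^{2} + a = a + 2 a^{2}$)
$\left(717047 + j\right) \left(D{\left(506 \right)} - 2718732\right) = \left(717047 + 431994\right) \left(506 \left(1 + 2 \cdot 506\right) - 2718732\right) = 1149041 \left(506 \left(1 + 1012\right) - 2718732\right) = 1149041 \left(506 \cdot 1013 - 2718732\right) = 1149041 \left(512578 - 2718732\right) = 1149041 \left(-2206154\right) = -2534961398314$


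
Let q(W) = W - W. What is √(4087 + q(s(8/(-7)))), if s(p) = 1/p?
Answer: √4087 ≈ 63.930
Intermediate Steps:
s(p) = 1/p
q(W) = 0
√(4087 + q(s(8/(-7)))) = √(4087 + 0) = √4087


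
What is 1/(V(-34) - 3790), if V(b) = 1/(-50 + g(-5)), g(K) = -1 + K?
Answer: -56/212241 ≈ -0.00026385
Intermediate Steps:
V(b) = -1/56 (V(b) = 1/(-50 + (-1 - 5)) = 1/(-50 - 6) = 1/(-56) = -1/56)
1/(V(-34) - 3790) = 1/(-1/56 - 3790) = 1/(-212241/56) = -56/212241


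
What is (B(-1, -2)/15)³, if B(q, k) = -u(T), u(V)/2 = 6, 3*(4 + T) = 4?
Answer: -64/125 ≈ -0.51200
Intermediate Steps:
T = -8/3 (T = -4 + (⅓)*4 = -4 + 4/3 = -8/3 ≈ -2.6667)
u(V) = 12 (u(V) = 2*6 = 12)
B(q, k) = -12 (B(q, k) = -1*12 = -12)
(B(-1, -2)/15)³ = (-12/15)³ = (-12*1/15)³ = (-⅘)³ = -64/125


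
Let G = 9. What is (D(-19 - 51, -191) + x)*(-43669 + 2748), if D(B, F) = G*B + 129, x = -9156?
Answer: 395174097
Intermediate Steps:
D(B, F) = 129 + 9*B (D(B, F) = 9*B + 129 = 129 + 9*B)
(D(-19 - 51, -191) + x)*(-43669 + 2748) = ((129 + 9*(-19 - 51)) - 9156)*(-43669 + 2748) = ((129 + 9*(-70)) - 9156)*(-40921) = ((129 - 630) - 9156)*(-40921) = (-501 - 9156)*(-40921) = -9657*(-40921) = 395174097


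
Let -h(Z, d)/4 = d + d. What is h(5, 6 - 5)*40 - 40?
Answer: -360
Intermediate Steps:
h(Z, d) = -8*d (h(Z, d) = -4*(d + d) = -8*d)
h(5, 6 - 5)*40 - 40 = -8*(6 - 5)*40 - 40 = -8*1*40 - 40 = -8*40 - 40 = -320 - 40 = -360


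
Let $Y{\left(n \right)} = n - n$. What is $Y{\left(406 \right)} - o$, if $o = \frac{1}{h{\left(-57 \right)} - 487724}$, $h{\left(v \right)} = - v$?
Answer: $\frac{1}{487667} \approx 2.0506 \cdot 10^{-6}$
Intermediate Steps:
$Y{\left(n \right)} = 0$
$o = - \frac{1}{487667}$ ($o = \frac{1}{\left(-1\right) \left(-57\right) - 487724} = \frac{1}{57 - 487724} = \frac{1}{-487667} = - \frac{1}{487667} \approx -2.0506 \cdot 10^{-6}$)
$Y{\left(406 \right)} - o = 0 - - \frac{1}{487667} = 0 + \frac{1}{487667} = \frac{1}{487667}$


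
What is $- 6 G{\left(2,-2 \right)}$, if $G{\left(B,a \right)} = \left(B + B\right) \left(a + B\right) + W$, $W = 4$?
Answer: $-24$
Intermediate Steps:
$G{\left(B,a \right)} = 4 + 2 B \left(B + a\right)$ ($G{\left(B,a \right)} = \left(B + B\right) \left(a + B\right) + 4 = 2 B \left(B + a\right) + 4 = 4 + 2 B \left(B + a\right)$)
$- 6 G{\left(2,-2 \right)} = - 6 \left(4 + 2 \cdot 2^{2} + 2 \cdot 2 \left(-2\right)\right) = - 6 \left(4 + 2 \cdot 4 - 8\right) = - 6 \left(4 + 8 - 8\right) = \left(-6\right) 4 = -24$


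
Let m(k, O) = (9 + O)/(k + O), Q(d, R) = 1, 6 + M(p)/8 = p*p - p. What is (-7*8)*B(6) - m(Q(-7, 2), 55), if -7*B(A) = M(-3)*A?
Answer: 16120/7 ≈ 2302.9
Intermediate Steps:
M(p) = -48 - 8*p + 8*p² (M(p) = -48 + 8*(p*p - p) = -48 + 8*(p² - p) = -48 + (-8*p + 8*p²) = -48 - 8*p + 8*p²)
B(A) = -48*A/7 (B(A) = -(-48 - 8*(-3) + 8*(-3)²)*A/7 = -(-48 + 24 + 8*9)*A/7 = -(-48 + 24 + 72)*A/7 = -48*A/7)
m(k, O) = (9 + O)/(O + k)
(-7*8)*B(6) - m(Q(-7, 2), 55) = (-7*8)*(-48/7*6) - (9 + 55)/(55 + 1) = -56*(-288/7) - 64/56 = 2304 - 64/56 = 2304 - 1*8/7 = 2304 - 8/7 = 16120/7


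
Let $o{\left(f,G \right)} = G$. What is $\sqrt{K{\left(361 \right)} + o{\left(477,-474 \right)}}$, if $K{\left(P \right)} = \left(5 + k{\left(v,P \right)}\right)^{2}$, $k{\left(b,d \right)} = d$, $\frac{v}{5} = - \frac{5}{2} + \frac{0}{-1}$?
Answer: $\sqrt{133482} \approx 365.35$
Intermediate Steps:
$v = - \frac{25}{2}$ ($v = 5 \left(- \frac{5}{2} + \frac{0}{-1}\right) = 5 \left(\left(-5\right) \frac{1}{2} + 0 \left(-1\right)\right) = 5 \left(- \frac{5}{2} + 0\right) = 5 \left(- \frac{5}{2}\right) = - \frac{25}{2} \approx -12.5$)
$K{\left(P \right)} = \left(5 + P\right)^{2}$
$\sqrt{K{\left(361 \right)} + o{\left(477,-474 \right)}} = \sqrt{\left(5 + 361\right)^{2} - 474} = \sqrt{366^{2} - 474} = \sqrt{133956 - 474} = \sqrt{133482}$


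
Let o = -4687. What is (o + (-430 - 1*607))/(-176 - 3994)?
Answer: 954/695 ≈ 1.3727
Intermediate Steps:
(o + (-430 - 1*607))/(-176 - 3994) = (-4687 + (-430 - 1*607))/(-176 - 3994) = (-4687 + (-430 - 607))/(-4170) = (-4687 - 1037)*(-1/4170) = -5724*(-1/4170) = 954/695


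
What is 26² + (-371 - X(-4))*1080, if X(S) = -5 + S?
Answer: -390284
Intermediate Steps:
26² + (-371 - X(-4))*1080 = 26² + (-371 - (-5 - 4))*1080 = 676 + (-371 - 1*(-9))*1080 = 676 + (-371 + 9)*1080 = 676 - 362*1080 = 676 - 390960 = -390284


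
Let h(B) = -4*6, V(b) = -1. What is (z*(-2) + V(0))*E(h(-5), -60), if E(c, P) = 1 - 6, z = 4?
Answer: 45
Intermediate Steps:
h(B) = -24
E(c, P) = -5
(z*(-2) + V(0))*E(h(-5), -60) = (4*(-2) - 1)*(-5) = (-8 - 1)*(-5) = -9*(-5) = 45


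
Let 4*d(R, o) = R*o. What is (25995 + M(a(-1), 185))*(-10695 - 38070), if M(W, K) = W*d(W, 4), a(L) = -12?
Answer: -1274668335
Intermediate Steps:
d(R, o) = R*o/4 (d(R, o) = (R*o)/4 = R*o/4)
M(W, K) = W² (M(W, K) = W*((¼)*W*4) = W*W = W²)
(25995 + M(a(-1), 185))*(-10695 - 38070) = (25995 + (-12)²)*(-10695 - 38070) = (25995 + 144)*(-48765) = 26139*(-48765) = -1274668335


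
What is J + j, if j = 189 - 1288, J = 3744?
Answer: 2645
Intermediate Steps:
j = -1099
J + j = 3744 - 1099 = 2645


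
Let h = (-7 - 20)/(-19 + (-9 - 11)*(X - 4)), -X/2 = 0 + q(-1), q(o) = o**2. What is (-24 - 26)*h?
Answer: 1350/101 ≈ 13.366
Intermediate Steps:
X = -2 (X = -2*(0 + (-1)**2) = -2*(0 + 1) = -2*1 = -2)
h = -27/101 (h = (-7 - 20)/(-19 + (-9 - 11)*(-2 - 4)) = -27/(-19 - 20*(-6)) = -27/(-19 + 120) = -27/101 ≈ -0.26733)
(-24 - 26)*h = (-24 - 26)*(-27/101) = -50*(-27/101) = 1350/101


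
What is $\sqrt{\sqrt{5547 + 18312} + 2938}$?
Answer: $\sqrt{2938 + 3 \sqrt{2651}} \approx 55.61$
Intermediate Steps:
$\sqrt{\sqrt{5547 + 18312} + 2938} = \sqrt{\sqrt{23859} + 2938} = \sqrt{3 \sqrt{2651} + 2938} = \sqrt{2938 + 3 \sqrt{2651}}$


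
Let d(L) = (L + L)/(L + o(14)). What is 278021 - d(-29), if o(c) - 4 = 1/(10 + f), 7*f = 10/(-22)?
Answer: 2647849819/9524 ≈ 2.7802e+5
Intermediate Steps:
f = -5/77 (f = (10/(-22))/7 = (10*(-1/22))/7 = (⅐)*(-5/11) = -5/77 ≈ -0.064935)
o(c) = 3137/765 (o(c) = 4 + 1/(10 - 5/77) = 4 + 1/(765/77) = 4 + 77/765 = 3137/765)
d(L) = 2*L/(3137/765 + L) (d(L) = (L + L)/(L + 3137/765) = (2*L)/(3137/765 + L) = 2*L/(3137/765 + L))
278021 - d(-29) = 278021 - 1530*(-29)/(3137 + 765*(-29)) = 278021 - 1530*(-29)/(3137 - 22185) = 278021 - 1530*(-29)/(-19048) = 278021 - 1530*(-29)*(-1)/19048 = 278021 - 1*22185/9524 = 278021 - 22185/9524 = 2647849819/9524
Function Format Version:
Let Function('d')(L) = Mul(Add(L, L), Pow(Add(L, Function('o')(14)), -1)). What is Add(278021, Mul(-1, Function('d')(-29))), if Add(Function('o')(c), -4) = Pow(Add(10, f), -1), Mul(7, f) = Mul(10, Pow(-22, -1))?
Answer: Rational(2647849819, 9524) ≈ 2.7802e+5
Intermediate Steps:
f = Rational(-5, 77) (f = Mul(Rational(1, 7), Mul(10, Pow(-22, -1))) = Mul(Rational(1, 7), Mul(10, Rational(-1, 22))) = Mul(Rational(1, 7), Rational(-5, 11)) = Rational(-5, 77) ≈ -0.064935)
Function('o')(c) = Rational(3137, 765) (Function('o')(c) = Add(4, Pow(Add(10, Rational(-5, 77)), -1)) = Add(4, Pow(Rational(765, 77), -1)) = Add(4, Rational(77, 765)) = Rational(3137, 765))
Function('d')(L) = Mul(2, L, Pow(Add(Rational(3137, 765), L), -1)) (Function('d')(L) = Mul(Add(L, L), Pow(Add(L, Rational(3137, 765)), -1)) = Mul(Mul(2, L), Pow(Add(Rational(3137, 765), L), -1)) = Mul(2, L, Pow(Add(Rational(3137, 765), L), -1)))
Add(278021, Mul(-1, Function('d')(-29))) = Add(278021, Mul(-1, Mul(1530, -29, Pow(Add(3137, Mul(765, -29)), -1)))) = Add(278021, Mul(-1, Mul(1530, -29, Pow(Add(3137, -22185), -1)))) = Add(278021, Mul(-1, Mul(1530, -29, Pow(-19048, -1)))) = Add(278021, Mul(-1, Mul(1530, -29, Rational(-1, 19048)))) = Add(278021, Mul(-1, Rational(22185, 9524))) = Add(278021, Rational(-22185, 9524)) = Rational(2647849819, 9524)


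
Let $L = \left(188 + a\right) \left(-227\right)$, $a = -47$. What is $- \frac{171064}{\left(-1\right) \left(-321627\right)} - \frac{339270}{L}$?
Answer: $\frac{34547715614}{3431438463} \approx 10.068$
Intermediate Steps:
$L = -32007$ ($L = \left(188 - 47\right) \left(-227\right) = 141 \left(-227\right) = -32007$)
$- \frac{171064}{\left(-1\right) \left(-321627\right)} - \frac{339270}{L} = - \frac{171064}{\left(-1\right) \left(-321627\right)} - \frac{339270}{-32007} = - \frac{171064}{321627} - - \frac{113090}{10669} = \left(-171064\right) \frac{1}{321627} + \frac{113090}{10669} = - \frac{171064}{321627} + \frac{113090}{10669} = \frac{34547715614}{3431438463}$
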